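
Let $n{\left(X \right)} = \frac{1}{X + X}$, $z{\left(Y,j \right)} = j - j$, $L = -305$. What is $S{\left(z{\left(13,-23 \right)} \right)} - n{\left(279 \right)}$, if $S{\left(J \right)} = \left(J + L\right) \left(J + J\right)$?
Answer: $- \frac{1}{558} \approx -0.0017921$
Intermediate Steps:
$z{\left(Y,j \right)} = 0$
$n{\left(X \right)} = \frac{1}{2 X}$
$S{\left(J \right)} = 2 J \left(-305 + J\right)$ ($S{\left(J \right)} = \left(J - 305\right) \left(J + J\right) = \left(-305 + J\right) 2 J = 2 J \left(-305 + J\right)$)
$S{\left(z{\left(13,-23 \right)} \right)} - n{\left(279 \right)} = 2 \cdot 0 \left(-305 + 0\right) - \frac{1}{2 \cdot 279} = 2 \cdot 0 \left(-305\right) - \frac{1}{2} \cdot \frac{1}{279} = 0 - \frac{1}{558} = - \frac{1}{558}$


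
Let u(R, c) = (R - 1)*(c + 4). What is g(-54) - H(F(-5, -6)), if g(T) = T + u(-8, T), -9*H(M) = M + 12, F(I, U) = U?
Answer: 1190/3 ≈ 396.67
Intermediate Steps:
u(R, c) = (-1 + R)*(4 + c)
H(M) = -4/3 - M/9 (H(M) = -(M + 12)/9 = -(12 + M)/9 = -4/3 - M/9)
g(T) = -36 - 8*T (g(T) = T + (-4 - T + 4*(-8) - 8*T) = T + (-4 - T - 32 - 8*T) = T + (-36 - 9*T) = -36 - 8*T)
g(-54) - H(F(-5, -6)) = (-36 - 8*(-54)) - (-4/3 - ⅑*(-6)) = (-36 + 432) - (-4/3 + ⅔) = 396 - 1*(-⅔) = 396 + ⅔ = 1190/3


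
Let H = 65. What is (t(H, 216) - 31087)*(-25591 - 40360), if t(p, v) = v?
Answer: 2035973321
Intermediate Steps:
(t(H, 216) - 31087)*(-25591 - 40360) = (216 - 31087)*(-25591 - 40360) = -30871*(-65951) = 2035973321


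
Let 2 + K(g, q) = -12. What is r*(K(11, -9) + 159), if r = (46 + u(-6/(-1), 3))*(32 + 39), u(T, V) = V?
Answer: 504455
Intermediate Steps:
K(g, q) = -14 (K(g, q) = -2 - 12 = -14)
r = 3479 (r = (46 + 3)*(32 + 39) = 49*71 = 3479)
r*(K(11, -9) + 159) = 3479*(-14 + 159) = 3479*145 = 504455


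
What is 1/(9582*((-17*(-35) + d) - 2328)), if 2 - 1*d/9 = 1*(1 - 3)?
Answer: -1/16260654 ≈ -6.1498e-8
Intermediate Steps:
d = 36 (d = 18 - 9*(1 - 3) = 18 - 9*(-2) = 18 + 18 = 36)
1/(9582*((-17*(-35) + d) - 2328)) = 1/(9582*((-17*(-35) + 36) - 2328)) = 1/(9582*((595 + 36) - 2328)) = 1/(9582*(631 - 2328)) = (1/9582)/(-1697) = (1/9582)*(-1/1697) = -1/16260654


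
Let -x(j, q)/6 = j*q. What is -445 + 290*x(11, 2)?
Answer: -38725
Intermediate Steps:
x(j, q) = -6*j*q
-445 + 290*x(11, 2) = -445 + 290*(-6*11*2) = -445 + 290*(-132) = -445 - 38280 = -38725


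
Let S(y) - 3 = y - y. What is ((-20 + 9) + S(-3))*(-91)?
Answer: 728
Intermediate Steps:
S(y) = 3 (S(y) = 3 + (y - y) = 3 + 0 = 3)
((-20 + 9) + S(-3))*(-91) = ((-20 + 9) + 3)*(-91) = (-11 + 3)*(-91) = -8*(-91) = 728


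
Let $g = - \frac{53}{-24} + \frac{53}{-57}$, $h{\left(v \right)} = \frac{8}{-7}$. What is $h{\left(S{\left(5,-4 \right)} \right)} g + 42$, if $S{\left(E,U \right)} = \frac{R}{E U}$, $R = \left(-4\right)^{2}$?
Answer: $\frac{16175}{399} \approx 40.539$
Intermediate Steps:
$R = 16$
$S{\left(E,U \right)} = \frac{16}{E U}$
$h{\left(v \right)} = - \frac{8}{7}$ ($h{\left(v \right)} = 8 \left(- \frac{1}{7}\right) = - \frac{8}{7}$)
$g = \frac{583}{456}$ ($g = \left(-53\right) \left(- \frac{1}{24}\right) + 53 \left(- \frac{1}{57}\right) = \frac{53}{24} - \frac{53}{57} = \frac{583}{456} \approx 1.2785$)
$h{\left(S{\left(5,-4 \right)} \right)} g + 42 = \left(- \frac{8}{7}\right) \frac{583}{456} + 42 = - \frac{583}{399} + 42 = \frac{16175}{399}$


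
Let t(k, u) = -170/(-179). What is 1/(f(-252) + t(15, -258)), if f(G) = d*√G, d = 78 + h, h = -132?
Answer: 15215/11772390506 + 2595321*I*√7/5886195253 ≈ 1.2924e-6 + 0.0011666*I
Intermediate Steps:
t(k, u) = 170/179 (t(k, u) = -170*(-1/179) = 170/179)
d = -54 (d = 78 - 132 = -54)
f(G) = -54*√G
1/(f(-252) + t(15, -258)) = 1/(-324*I*√7 + 170/179) = 1/(170/179 - 324*I*√7)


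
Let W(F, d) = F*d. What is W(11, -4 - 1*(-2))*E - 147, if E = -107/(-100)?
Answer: -8527/50 ≈ -170.54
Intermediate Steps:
E = 107/100 (E = -107*(-1/100) = 107/100 ≈ 1.0700)
W(11, -4 - 1*(-2))*E - 147 = (11*(-4 - 1*(-2)))*(107/100) - 147 = (11*(-4 + 2))*(107/100) - 147 = (11*(-2))*(107/100) - 147 = -22*107/100 - 147 = -1177/50 - 147 = -8527/50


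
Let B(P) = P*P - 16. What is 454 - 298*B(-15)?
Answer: -61828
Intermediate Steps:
B(P) = -16 + P**2 (B(P) = P**2 - 16 = -16 + P**2)
454 - 298*B(-15) = 454 - 298*(-16 + (-15)**2) = 454 - 298*(-16 + 225) = 454 - 298*209 = 454 - 62282 = -61828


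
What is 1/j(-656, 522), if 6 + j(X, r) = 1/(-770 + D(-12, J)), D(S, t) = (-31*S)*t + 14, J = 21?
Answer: -7056/42335 ≈ -0.16667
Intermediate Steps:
D(S, t) = 14 - 31*S*t (D(S, t) = -31*S*t + 14 = 14 - 31*S*t)
j(X, r) = -42335/7056 (j(X, r) = -6 + 1/(-770 + (14 - 31*(-12)*21)) = -6 + 1/(-770 + (14 + 7812)) = -6 + 1/(-770 + 7826) = -6 + 1/7056 = -42335/7056)
1/j(-656, 522) = 1/(-42335/7056) = -7056/42335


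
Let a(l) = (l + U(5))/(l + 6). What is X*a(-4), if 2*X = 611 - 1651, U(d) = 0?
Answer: 1040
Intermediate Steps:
X = -520 (X = (611 - 1651)/2 = (½)*(-1040) = -520)
a(l) = l/(6 + l) (a(l) = (l + 0)/(l + 6) = l/(6 + l))
X*a(-4) = -(-2080)/(6 - 4) = -(-2080)/2 = -520*(-2) = 1040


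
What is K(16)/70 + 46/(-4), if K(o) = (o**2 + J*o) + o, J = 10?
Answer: -373/70 ≈ -5.3286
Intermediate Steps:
K(o) = o**2 + 11*o (K(o) = (o**2 + 10*o) + o = o**2 + 11*o)
K(16)/70 + 46/(-4) = (16*(11 + 16))/70 + 46/(-4) = (16*27)*(1/70) + 46*(-1/4) = 432*(1/70) - 23/2 = 216/35 - 23/2 = -373/70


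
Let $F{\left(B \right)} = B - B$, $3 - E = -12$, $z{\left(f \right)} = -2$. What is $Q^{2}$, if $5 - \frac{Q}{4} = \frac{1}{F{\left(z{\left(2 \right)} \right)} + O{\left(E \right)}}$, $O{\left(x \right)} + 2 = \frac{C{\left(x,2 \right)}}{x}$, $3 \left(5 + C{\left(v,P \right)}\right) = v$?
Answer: $484$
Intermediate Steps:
$C{\left(v,P \right)} = -5 + \frac{v}{3}$
$E = 15$ ($E = 3 - -12 = 3 + 12 = 15$)
$F{\left(B \right)} = 0$
$O{\left(x \right)} = -2 + \frac{-5 + \frac{x}{3}}{x}$
$Q = 22$ ($Q = 20 - \frac{4}{0 - \left(\frac{5}{3} + \frac{5}{15}\right)} = 20 - \frac{4}{0 - 2} = 20 - \frac{4}{-2} = 20 - -2 = 20 + 2 = 22$)
$Q^{2} = 22^{2} = 484$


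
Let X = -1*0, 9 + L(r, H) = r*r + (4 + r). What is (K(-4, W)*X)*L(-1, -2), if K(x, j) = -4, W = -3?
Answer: 0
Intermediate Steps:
L(r, H) = -5 + r + r² (L(r, H) = -9 + (r*r + (4 + r)) = -9 + (r² + (4 + r)) = -9 + (4 + r + r²) = -5 + r + r²)
X = 0
(K(-4, W)*X)*L(-1, -2) = (-4*0)*(-5 - 1 + (-1)²) = 0*(-5 - 1 + 1) = 0*(-5) = 0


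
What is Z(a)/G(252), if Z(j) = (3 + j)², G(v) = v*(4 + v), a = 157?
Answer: 25/63 ≈ 0.39683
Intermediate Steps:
Z(a)/G(252) = (3 + 157)²/((252*(4 + 252))) = 160²/((252*256)) = 25600/64512 = 25600*(1/64512) = 25/63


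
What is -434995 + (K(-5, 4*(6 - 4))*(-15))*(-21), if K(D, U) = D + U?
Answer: -434050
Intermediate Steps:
-434995 + (K(-5, 4*(6 - 4))*(-15))*(-21) = -434995 + ((-5 + 4*(6 - 4))*(-15))*(-21) = -434995 + ((-5 + 4*2)*(-15))*(-21) = -434995 + ((-5 + 8)*(-15))*(-21) = -434995 + (3*(-15))*(-21) = -434995 - 45*(-21) = -434995 + 945 = -434050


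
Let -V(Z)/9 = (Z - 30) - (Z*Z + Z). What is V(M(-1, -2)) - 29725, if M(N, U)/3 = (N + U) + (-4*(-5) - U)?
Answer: -214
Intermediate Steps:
M(N, U) = 60 + 3*N (M(N, U) = 3*((N + U) + (-4*(-5) - U)) = 3*((N + U) + (20 - U)) = 3*(20 + N) = 60 + 3*N)
V(Z) = 270 + 9*Z² (V(Z) = -9*((Z - 30) - (Z*Z + Z)) = -9*((-30 + Z) - (Z² + Z)) = -9*((-30 + Z) - (Z + Z²)) = -9*((-30 + Z) + (-Z - Z²)) = -9*(-30 - Z²) = 270 + 9*Z²)
V(M(-1, -2)) - 29725 = (270 + 9*(60 + 3*(-1))²) - 29725 = (270 + 9*(60 - 3)²) - 29725 = (270 + 9*57²) - 29725 = (270 + 9*3249) - 29725 = (270 + 29241) - 29725 = 29511 - 29725 = -214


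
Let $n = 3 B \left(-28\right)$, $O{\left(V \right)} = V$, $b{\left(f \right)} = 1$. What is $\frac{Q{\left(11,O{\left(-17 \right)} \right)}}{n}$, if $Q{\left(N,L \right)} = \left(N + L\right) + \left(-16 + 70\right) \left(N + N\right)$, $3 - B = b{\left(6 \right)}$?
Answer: $- \frac{197}{28} \approx -7.0357$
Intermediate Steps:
$B = 2$ ($B = 3 - 1 = 2$)
$Q{\left(N,L \right)} = L + 109 N$ ($Q{\left(N,L \right)} = \left(L + N\right) + 54 \cdot 2 N = \left(L + N\right) + 108 N = L + 109 N$)
$n = -168$ ($n = 3 \cdot 2 \left(-28\right) = 6 \left(-28\right) = -168$)
$\frac{Q{\left(11,O{\left(-17 \right)} \right)}}{n} = \frac{-17 + 109 \cdot 11}{-168} = \left(-17 + 1199\right) \left(- \frac{1}{168}\right) = 1182 \left(- \frac{1}{168}\right) = - \frac{197}{28}$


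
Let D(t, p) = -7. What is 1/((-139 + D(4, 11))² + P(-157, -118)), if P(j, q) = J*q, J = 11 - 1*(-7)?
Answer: 1/19192 ≈ 5.2105e-5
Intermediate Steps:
J = 18 (J = 11 + 7 = 18)
P(j, q) = 18*q
1/((-139 + D(4, 11))² + P(-157, -118)) = 1/((-139 - 7)² + 18*(-118)) = 1/((-146)² - 2124) = 1/(21316 - 2124) = 1/19192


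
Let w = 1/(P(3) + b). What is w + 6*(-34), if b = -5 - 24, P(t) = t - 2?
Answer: -5713/28 ≈ -204.04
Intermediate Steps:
P(t) = -2 + t
b = -29
w = -1/28 (w = 1/((-2 + 3) - 29) = 1/(1 - 29) = 1/(-28) = -1/28 ≈ -0.035714)
w + 6*(-34) = -1/28 + 6*(-34) = -1/28 - 204 = -5713/28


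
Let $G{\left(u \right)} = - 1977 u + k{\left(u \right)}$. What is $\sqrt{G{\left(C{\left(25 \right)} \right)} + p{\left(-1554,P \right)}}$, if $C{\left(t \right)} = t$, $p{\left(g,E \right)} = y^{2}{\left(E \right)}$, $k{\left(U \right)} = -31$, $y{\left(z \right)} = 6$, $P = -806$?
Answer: $2 i \sqrt{12355} \approx 222.31 i$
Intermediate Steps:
$p{\left(g,E \right)} = 36$ ($p{\left(g,E \right)} = 6^{2} = 36$)
$G{\left(u \right)} = -31 - 1977 u$ ($G{\left(u \right)} = - 1977 u - 31 = -31 - 1977 u$)
$\sqrt{G{\left(C{\left(25 \right)} \right)} + p{\left(-1554,P \right)}} = \sqrt{\left(-31 - 49425\right) + 36} = \sqrt{-49456 + 36} = \sqrt{-49420} = 2 i \sqrt{12355}$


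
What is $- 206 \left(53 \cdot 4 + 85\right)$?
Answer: $-61182$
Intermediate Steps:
$- 206 \left(53 \cdot 4 + 85\right) = - 206 \left(212 + 85\right) = \left(-206\right) 297 = -61182$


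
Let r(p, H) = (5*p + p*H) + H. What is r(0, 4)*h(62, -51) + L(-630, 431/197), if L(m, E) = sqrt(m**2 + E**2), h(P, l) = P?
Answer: 248 + sqrt(15403477861)/197 ≈ 878.00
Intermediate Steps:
r(p, H) = H + 5*p + H*p (r(p, H) = (5*p + H*p) + H = H + 5*p + H*p)
L(m, E) = sqrt(E**2 + m**2)
r(0, 4)*h(62, -51) + L(-630, 431/197) = (4 + 5*0 + 4*0)*62 + sqrt((431/197)**2 + (-630)**2) = (4 + 0 + 0)*62 + sqrt((431*(1/197))**2 + 396900) = 4*62 + sqrt((431/197)**2 + 396900) = 248 + sqrt(185761/38809 + 396900) = 248 + sqrt(15403477861/38809) = 248 + sqrt(15403477861)/197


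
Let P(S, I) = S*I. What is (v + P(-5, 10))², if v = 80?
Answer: 900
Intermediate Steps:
P(S, I) = I*S
(v + P(-5, 10))² = (80 + 10*(-5))² = (80 - 50)² = 30² = 900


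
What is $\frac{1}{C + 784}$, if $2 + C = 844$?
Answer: $\frac{1}{1626} \approx 0.00061501$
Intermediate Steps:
$C = 842$ ($C = -2 + 844 = 842$)
$\frac{1}{C + 784} = \frac{1}{842 + 784} = \frac{1}{1626}$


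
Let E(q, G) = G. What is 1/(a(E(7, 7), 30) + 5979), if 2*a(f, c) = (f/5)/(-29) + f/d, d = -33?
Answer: 4785/28608892 ≈ 0.00016726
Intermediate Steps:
a(f, c) = -89*f/4785 (a(f, c) = ((f/5)/(-29) + f/(-33))/2 = ((f*(⅕))*(-1/29) + f*(-1/33))/2 = ((f/5)*(-1/29) - f/33)/2 = (-f/145 - f/33)/2 = (-178*f/4785)/2 = -89*f/4785)
1/(a(E(7, 7), 30) + 5979) = 1/(-89/4785*7 + 5979) = 1/(-623/4785 + 5979) = 1/(28608892/4785) = 4785/28608892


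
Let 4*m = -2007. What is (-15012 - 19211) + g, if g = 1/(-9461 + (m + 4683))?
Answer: -722755541/21119 ≈ -34223.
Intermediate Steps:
m = -2007/4 (m = (1/4)*(-2007) = -2007/4 ≈ -501.75)
g = -4/21119 (g = 1/(-9461 + (-2007/4 + 4683)) = 1/(-9461 + 16725/4) = 1/(-21119/4) = -4/21119 ≈ -0.00018940)
(-15012 - 19211) + g = (-15012 - 19211) - 4/21119 = -34223 - 4/21119 = -722755541/21119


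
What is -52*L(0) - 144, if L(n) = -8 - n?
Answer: 272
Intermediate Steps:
-52*L(0) - 144 = -52*(-8 - 1*0) - 144 = -52*(-8 + 0) - 144 = -52*(-8) - 144 = 416 - 144 = 272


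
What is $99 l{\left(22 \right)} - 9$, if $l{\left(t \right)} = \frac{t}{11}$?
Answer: $189$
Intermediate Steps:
$l{\left(t \right)} = \frac{t}{11}$ ($l{\left(t \right)} = t \frac{1}{11} = \frac{t}{11}$)
$99 l{\left(22 \right)} - 9 = 99 \cdot \frac{1}{11} \cdot 22 - 9 = 99 \cdot 2 - 9 = 198 - 9 = 189$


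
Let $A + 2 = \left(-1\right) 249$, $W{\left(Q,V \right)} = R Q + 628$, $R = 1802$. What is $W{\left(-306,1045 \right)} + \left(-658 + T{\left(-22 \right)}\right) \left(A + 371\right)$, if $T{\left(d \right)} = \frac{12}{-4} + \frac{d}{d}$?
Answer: $-629984$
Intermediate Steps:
$W{\left(Q,V \right)} = 628 + 1802 Q$ ($W{\left(Q,V \right)} = 1802 Q + 628 = 628 + 1802 Q$)
$A = -251$ ($A = -2 - 249 = -251$)
$T{\left(d \right)} = -2$ ($T{\left(d \right)} = 12 \left(- \frac{1}{4}\right) + 1 = -3 + 1 = -2$)
$W{\left(-306,1045 \right)} + \left(-658 + T{\left(-22 \right)}\right) \left(A + 371\right) = \left(628 + 1802 \left(-306\right)\right) + \left(-658 - 2\right) \left(-251 + 371\right) = \left(628 - 551412\right) - 79200 = -550784 - 79200 = -629984$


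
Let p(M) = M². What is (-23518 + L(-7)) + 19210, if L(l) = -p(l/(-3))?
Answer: -38821/9 ≈ -4313.4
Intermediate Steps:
L(l) = -l²/9 (L(l) = -(l/(-3))² = -(l*(-⅓))² = -(-l/3)² = -l²/9)
(-23518 + L(-7)) + 19210 = (-23518 - ⅑*(-7)²) + 19210 = (-23518 - ⅑*49) + 19210 = (-23518 - 49/9) + 19210 = -211711/9 + 19210 = -38821/9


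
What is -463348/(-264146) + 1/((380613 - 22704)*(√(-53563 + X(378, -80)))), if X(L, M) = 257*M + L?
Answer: 231674/132073 - I*√1505/3770571315 ≈ 1.7541 - 1.0289e-8*I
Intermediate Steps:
X(L, M) = L + 257*M
-463348/(-264146) + 1/((380613 - 22704)*(√(-53563 + X(378, -80)))) = -463348/(-264146) + 1/((380613 - 22704)*(√(-53563 + (378 + 257*(-80))))) = -463348*(-1/264146) + 1/(357909*(√(-53563 + (378 - 20560)))) = 231674/132073 + 1/(357909*(√(-53563 - 20182))) = 231674/132073 + 1/(357909*(√(-73745))) = 231674/132073 + 1/(357909*((7*I*√1505))) = 231674/132073 + (-I*√1505/10535)/357909 = 231674/132073 - I*√1505/3770571315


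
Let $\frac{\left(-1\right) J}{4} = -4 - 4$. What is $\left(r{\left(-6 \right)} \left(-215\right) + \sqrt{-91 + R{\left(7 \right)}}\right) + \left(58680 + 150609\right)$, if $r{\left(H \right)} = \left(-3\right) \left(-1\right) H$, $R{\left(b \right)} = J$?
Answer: $213159 + i \sqrt{59} \approx 2.1316 \cdot 10^{5} + 7.6811 i$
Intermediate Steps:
$J = 32$ ($J = - 4 \left(-4 - 4\right) = \left(-4\right) \left(-8\right) = 32$)
$R{\left(b \right)} = 32$
$r{\left(H \right)} = 3 H$
$\left(r{\left(-6 \right)} \left(-215\right) + \sqrt{-91 + R{\left(7 \right)}}\right) + \left(58680 + 150609\right) = \left(3 \left(-6\right) \left(-215\right) + \sqrt{-91 + 32}\right) + \left(58680 + 150609\right) = \left(\left(-18\right) \left(-215\right) + \sqrt{-59}\right) + 209289 = \left(3870 + i \sqrt{59}\right) + 209289 = 213159 + i \sqrt{59}$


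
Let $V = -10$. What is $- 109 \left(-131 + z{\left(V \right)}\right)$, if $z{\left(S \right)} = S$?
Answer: $15369$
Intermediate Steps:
$- 109 \left(-131 + z{\left(V \right)}\right) = - 109 \left(-131 - 10\right) = \left(-109\right) \left(-141\right) = 15369$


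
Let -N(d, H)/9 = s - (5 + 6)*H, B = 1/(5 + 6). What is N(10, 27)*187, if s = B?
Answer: 499698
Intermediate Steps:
B = 1/11 ≈ 0.090909
s = 1/11 ≈ 0.090909
N(d, H) = -9/11 + 99*H (N(d, H) = -9*(1/11 - (5 + 6)*H) = -9*(1/11 - 11*H) = -9/11 + 99*H)
N(10, 27)*187 = (-9/11 + 99*27)*187 = (-9/11 + 2673)*187 = (29394/11)*187 = 499698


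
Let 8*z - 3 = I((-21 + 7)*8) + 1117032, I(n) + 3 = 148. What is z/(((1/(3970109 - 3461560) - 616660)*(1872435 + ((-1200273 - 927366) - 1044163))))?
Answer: 142035192955/814967728569254826 ≈ 1.7428e-7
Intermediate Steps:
I(n) = 145 (I(n) = -3 + 148 = 145)
z = 279295/2 (z = 3/8 + (145 + 1117032)/8 = 3/8 + (⅛)*1117177 = 3/8 + 1117177/8 = 279295/2 ≈ 1.3965e+5)
z/(((1/(3970109 - 3461560) - 616660)*(1872435 + ((-1200273 - 927366) - 1044163)))) = 279295/(2*(((1/(3970109 - 3461560) - 616660)*(1872435 + ((-1200273 - 927366) - 1044163))))) = 279295/(2*(((1/508549 - 616660)*(1872435 + (-2127639 - 1044163))))) = 279295/(2*(((1/508549 - 616660)*(1872435 - 3171802)))) = 279295/(2*((-313601826339/508549*(-1299367)))) = 279295/(2*(407483864284627413/508549)) = (279295/2)*(508549/407483864284627413) = 142035192955/814967728569254826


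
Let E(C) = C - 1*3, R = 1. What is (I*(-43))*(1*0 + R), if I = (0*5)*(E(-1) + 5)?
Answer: 0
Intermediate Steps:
E(C) = -3 + C (E(C) = C - 3 = -3 + C)
I = 0 (I = (0*5)*((-3 - 1) + 5) = 0*(-4 + 5) = 0*1 = 0)
(I*(-43))*(1*0 + R) = (0*(-43))*(1*0 + 1) = 0*(0 + 1) = 0*1 = 0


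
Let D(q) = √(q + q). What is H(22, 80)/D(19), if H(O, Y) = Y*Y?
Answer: 3200*√38/19 ≈ 1038.2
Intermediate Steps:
D(q) = √2*√q (D(q) = √(2*q) = √2*√q)
H(O, Y) = Y²
H(22, 80)/D(19) = 80²/((√2*√19)) = 6400/(√38) = 6400*(√38/38) = 3200*√38/19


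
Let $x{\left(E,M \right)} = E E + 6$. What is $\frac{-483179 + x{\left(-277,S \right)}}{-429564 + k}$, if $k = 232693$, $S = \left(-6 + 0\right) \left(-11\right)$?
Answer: $\frac{406444}{196871} \approx 2.0645$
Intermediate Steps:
$S = 66$ ($S = \left(-6\right) \left(-11\right) = 66$)
$x{\left(E,M \right)} = 6 + E^{2}$ ($x{\left(E,M \right)} = E^{2} + 6 = 6 + E^{2}$)
$\frac{-483179 + x{\left(-277,S \right)}}{-429564 + k} = \frac{-483179 + \left(6 + \left(-277\right)^{2}\right)}{-429564 + 232693} = \frac{-483179 + \left(6 + 76729\right)}{-196871} = \left(-483179 + 76735\right) \left(- \frac{1}{196871}\right) = \left(-406444\right) \left(- \frac{1}{196871}\right) = \frac{406444}{196871}$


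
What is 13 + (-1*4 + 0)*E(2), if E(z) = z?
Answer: 5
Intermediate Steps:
13 + (-1*4 + 0)*E(2) = 13 + (-1*4 + 0)*2 = 13 + (-4 + 0)*2 = 13 - 4*2 = 13 - 8 = 5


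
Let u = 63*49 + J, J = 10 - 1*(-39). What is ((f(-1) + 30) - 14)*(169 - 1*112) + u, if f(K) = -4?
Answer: 3820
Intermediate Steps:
J = 49 (J = 10 + 39 = 49)
u = 3136 (u = 63*49 + 49 = 3087 + 49 = 3136)
((f(-1) + 30) - 14)*(169 - 1*112) + u = ((-4 + 30) - 14)*(169 - 1*112) + 3136 = (26 - 14)*(169 - 112) + 3136 = 12*57 + 3136 = 684 + 3136 = 3820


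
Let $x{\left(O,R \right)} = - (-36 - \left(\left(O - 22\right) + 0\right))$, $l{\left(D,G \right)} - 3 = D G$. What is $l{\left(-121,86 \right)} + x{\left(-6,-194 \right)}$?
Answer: $-10395$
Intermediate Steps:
$l{\left(D,G \right)} = 3 + D G$
$x{\left(O,R \right)} = 14 + O$ ($x{\left(O,R \right)} = - (-36 - \left(\left(-22 + O\right) + 0\right)) = - (-36 - \left(-22 + O\right)) = - (-14 - O) = 14 + O$)
$l{\left(-121,86 \right)} + x{\left(-6,-194 \right)} = \left(3 - 10406\right) + \left(14 - 6\right) = \left(3 - 10406\right) + 8 = -10403 + 8 = -10395$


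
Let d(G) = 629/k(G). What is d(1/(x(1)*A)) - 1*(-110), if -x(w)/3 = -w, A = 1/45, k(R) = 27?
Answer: 3599/27 ≈ 133.30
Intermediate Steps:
A = 1/45 ≈ 0.022222
x(w) = 3*w (x(w) = -(-3)*w = 3*w)
d(G) = 629/27
d(1/(x(1)*A)) - 1*(-110) = 629/27 - 1*(-110) = 629/27 + 110 = 3599/27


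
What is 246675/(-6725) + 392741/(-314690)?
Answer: -3210693559/84651610 ≈ -37.928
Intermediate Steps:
246675/(-6725) + 392741/(-314690) = 246675*(-1/6725) + 392741*(-1/314690) = -9867/269 - 392741/314690 = -3210693559/84651610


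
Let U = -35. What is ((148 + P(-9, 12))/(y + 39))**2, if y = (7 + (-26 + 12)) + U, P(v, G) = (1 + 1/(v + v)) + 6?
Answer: 7778521/2916 ≈ 2667.5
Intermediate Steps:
P(v, G) = 7 + 1/(2*v) (P(v, G) = (1 + 1/(2*v)) + 6 = 7 + 1/(2*v))
y = -42 (y = (7 + (-26 + 12)) - 35 = (7 - 14) - 35 = -7 - 35 = -42)
((148 + P(-9, 12))/(y + 39))**2 = ((148 + (7 + (1/2)/(-9)))/(-42 + 39))**2 = ((148 + (7 + (1/2)*(-1/9)))/(-3))**2 = ((148 + (7 - 1/18))*(-1/3))**2 = ((148 + 125/18)*(-1/3))**2 = ((2789/18)*(-1/3))**2 = (-2789/54)**2 = 7778521/2916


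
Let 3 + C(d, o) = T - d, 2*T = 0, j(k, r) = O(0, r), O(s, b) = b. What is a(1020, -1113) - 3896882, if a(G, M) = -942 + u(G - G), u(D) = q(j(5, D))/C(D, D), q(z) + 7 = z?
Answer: -11693465/3 ≈ -3.8978e+6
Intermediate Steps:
j(k, r) = r
T = 0 (T = (½)*0 = 0)
C(d, o) = -3 - d (C(d, o) = -3 + (0 - d) = -3 - d)
q(z) = -7 + z
u(D) = (-7 + D)/(-3 - D)
a(G, M) = -2819/3 (a(G, M) = -942 + (7 - (G - G))/(3 + (G - G)) = -942 + (7 - 1*0)/(3 + 0) = -942 + (7 + 0)/3 = -942 + (⅓)*7 = -942 + 7/3 = -2819/3)
a(1020, -1113) - 3896882 = -2819/3 - 3896882 = -11693465/3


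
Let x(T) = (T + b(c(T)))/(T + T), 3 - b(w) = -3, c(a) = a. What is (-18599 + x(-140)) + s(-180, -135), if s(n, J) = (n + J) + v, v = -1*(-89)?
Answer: -2635433/140 ≈ -18825.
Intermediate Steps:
b(w) = 6 (b(w) = 3 - 1*(-3) = 3 + 3 = 6)
v = 89
s(n, J) = 89 + J + n (s(n, J) = (n + J) + 89 = (J + n) + 89 = 89 + J + n)
x(T) = (6 + T)/(2*T) (x(T) = (T + 6)/(T + T) = (6 + T)/((2*T)) = (6 + T)*(1/(2*T)) = (6 + T)/(2*T))
(-18599 + x(-140)) + s(-180, -135) = (-18599 + (½)*(6 - 140)/(-140)) + (89 - 135 - 180) = (-18599 + (½)*(-1/140)*(-134)) - 226 = (-18599 + 67/140) - 226 = -2603793/140 - 226 = -2635433/140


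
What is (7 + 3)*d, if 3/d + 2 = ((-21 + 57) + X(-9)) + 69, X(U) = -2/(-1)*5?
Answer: 30/113 ≈ 0.26549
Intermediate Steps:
X(U) = 10 (X(U) = -2*(-1)*5 = 2*5 = 10)
d = 3/113 (d = 3/(-2 + (((-21 + 57) + 10) + 69)) = 3/(-2 + ((36 + 10) + 69)) = 3/(-2 + (46 + 69)) = 3/(-2 + 115) = 3/113 ≈ 0.026549)
(7 + 3)*d = (7 + 3)*(3/113) = 10*(3/113) = 30/113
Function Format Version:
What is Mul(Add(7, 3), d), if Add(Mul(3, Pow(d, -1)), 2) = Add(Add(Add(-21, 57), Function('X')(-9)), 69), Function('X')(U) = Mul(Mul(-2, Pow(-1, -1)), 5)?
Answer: Rational(30, 113) ≈ 0.26549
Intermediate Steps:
Function('X')(U) = 10 (Function('X')(U) = Mul(Mul(-2, -1), 5) = Mul(2, 5) = 10)
d = Rational(3, 113) (d = Mul(3, Pow(Add(-2, Add(Add(Add(-21, 57), 10), 69)), -1)) = Mul(3, Pow(Add(-2, Add(Add(36, 10), 69)), -1)) = Mul(3, Pow(Add(-2, Add(46, 69)), -1)) = Mul(3, Pow(Add(-2, 115), -1)) = Mul(3, Pow(113, -1)) = Mul(3, Rational(1, 113)) = Rational(3, 113) ≈ 0.026549)
Mul(Add(7, 3), d) = Mul(Add(7, 3), Rational(3, 113)) = Mul(10, Rational(3, 113)) = Rational(30, 113)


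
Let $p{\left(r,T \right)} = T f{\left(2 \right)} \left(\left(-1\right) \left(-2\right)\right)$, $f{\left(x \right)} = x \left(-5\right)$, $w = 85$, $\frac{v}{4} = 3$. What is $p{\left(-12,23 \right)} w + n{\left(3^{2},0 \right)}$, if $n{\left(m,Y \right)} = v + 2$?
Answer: $-39086$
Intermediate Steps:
$v = 12$ ($v = 4 \cdot 3 = 12$)
$f{\left(x \right)} = - 5 x$
$p{\left(r,T \right)} = - 20 T$ ($p{\left(r,T \right)} = T \left(\left(-5\right) 2\right) \left(\left(-1\right) \left(-2\right)\right) = T \left(-10\right) 2 = - 10 T 2 = - 20 T$)
$n{\left(m,Y \right)} = 14$ ($n{\left(m,Y \right)} = 12 + 2 = 14$)
$p{\left(-12,23 \right)} w + n{\left(3^{2},0 \right)} = \left(-20\right) 23 \cdot 85 + 14 = \left(-460\right) 85 + 14 = -39100 + 14 = -39086$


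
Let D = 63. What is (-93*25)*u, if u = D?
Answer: -146475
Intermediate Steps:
u = 63
(-93*25)*u = -93*25*63 = -2325*63 = -146475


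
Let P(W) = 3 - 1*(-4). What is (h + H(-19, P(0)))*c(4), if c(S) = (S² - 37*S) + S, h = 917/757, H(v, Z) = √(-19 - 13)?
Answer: -117376/757 - 512*I*√2 ≈ -155.05 - 724.08*I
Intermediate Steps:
P(W) = 7 (P(W) = 3 + 4 = 7)
H(v, Z) = 4*I*√2 (H(v, Z) = √(-32) = 4*I*√2)
h = 917/757 (h = 917*(1/757) = 917/757 ≈ 1.2114)
c(S) = S² - 36*S
(h + H(-19, P(0)))*c(4) = (917/757 + 4*I*√2)*(4*(-36 + 4)) = (917/757 + 4*I*√2)*(4*(-32)) = (917/757 + 4*I*√2)*(-128) = -117376/757 - 512*I*√2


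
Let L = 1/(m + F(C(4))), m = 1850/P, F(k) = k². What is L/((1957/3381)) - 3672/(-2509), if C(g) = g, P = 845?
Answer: 23523698697/15093687362 ≈ 1.5585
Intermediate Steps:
m = 370/169 (m = 1850/845 = 1850*(1/845) = 370/169 ≈ 2.1894)
L = 169/3074 (L = 1/(370/169 + 4²) = 1/(370/169 + 16) = 1/(3074/169) = 169/3074 ≈ 0.054977)
L/((1957/3381)) - 3672/(-2509) = 169/(3074*((1957/3381))) - 3672/(-2509) = 169/(3074*((1957*(1/3381)))) - 3672*(-1/2509) = 169/(3074*(1957/3381)) + 3672/2509 = (169/3074)*(3381/1957) + 3672/2509 = 571389/6015818 + 3672/2509 = 23523698697/15093687362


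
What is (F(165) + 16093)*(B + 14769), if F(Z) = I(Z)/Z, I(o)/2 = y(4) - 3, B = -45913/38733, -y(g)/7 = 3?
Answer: 168759396438212/710105 ≈ 2.3765e+8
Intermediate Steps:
y(g) = -21 (y(g) = -7*3 = -21)
B = -45913/38733 (B = -45913*1/38733 = -45913/38733 ≈ -1.1854)
I(o) = -48 (I(o) = 2*(-21 - 3) = 2*(-24) = -48)
F(Z) = -48/Z
(F(165) + 16093)*(B + 14769) = (-48/165 + 16093)*(-45913/38733 + 14769) = (-48*1/165 + 16093)*(572001764/38733) = (-16/55 + 16093)*(572001764/38733) = (885099/55)*(572001764/38733) = 168759396438212/710105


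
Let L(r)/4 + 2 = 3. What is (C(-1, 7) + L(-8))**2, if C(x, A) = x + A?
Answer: 100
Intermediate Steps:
L(r) = 4 (L(r) = -8 + 4*3 = -8 + 12 = 4)
C(x, A) = A + x
(C(-1, 7) + L(-8))**2 = ((7 - 1) + 4)**2 = (6 + 4)**2 = 10**2 = 100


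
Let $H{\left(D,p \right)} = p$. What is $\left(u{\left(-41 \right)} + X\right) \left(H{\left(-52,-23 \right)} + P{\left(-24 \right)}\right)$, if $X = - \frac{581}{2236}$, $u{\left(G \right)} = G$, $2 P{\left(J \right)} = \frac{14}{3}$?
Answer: $\frac{2859967}{3354} \approx 852.7$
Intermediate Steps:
$P{\left(J \right)} = \frac{7}{3}$ ($P{\left(J \right)} = \frac{14 \cdot \frac{1}{3}}{2} = \frac{1}{2} \cdot \frac{14}{3} = \frac{7}{3}$)
$X = - \frac{581}{2236}$ ($X = \left(-581\right) \frac{1}{2236} = - \frac{581}{2236} \approx -0.25984$)
$\left(u{\left(-41 \right)} + X\right) \left(H{\left(-52,-23 \right)} + P{\left(-24 \right)}\right) = \left(-41 - \frac{581}{2236}\right) \left(-23 + \frac{7}{3}\right) = \left(- \frac{92257}{2236}\right) \left(- \frac{62}{3}\right) = \frac{2859967}{3354}$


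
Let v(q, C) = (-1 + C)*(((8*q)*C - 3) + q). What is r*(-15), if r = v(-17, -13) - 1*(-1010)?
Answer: 351930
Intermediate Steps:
v(q, C) = (-1 + C)*(-3 + q + 8*C*q) (v(q, C) = (-1 + C)*((8*C*q - 3) + q) = (-1 + C)*((-3 + 8*C*q) + q) = (-1 + C)*(-3 + q + 8*C*q))
r = -23462 (r = (3 - 1*(-17) - 3*(-13) - 7*(-13)*(-17) + 8*(-17)*(-13)**2) - 1*(-1010) = (3 + 17 + 39 - 1547 + 8*(-17)*169) + 1010 = (3 + 17 + 39 - 1547 - 22984) + 1010 = -24472 + 1010 = -23462)
r*(-15) = -23462*(-15) = 351930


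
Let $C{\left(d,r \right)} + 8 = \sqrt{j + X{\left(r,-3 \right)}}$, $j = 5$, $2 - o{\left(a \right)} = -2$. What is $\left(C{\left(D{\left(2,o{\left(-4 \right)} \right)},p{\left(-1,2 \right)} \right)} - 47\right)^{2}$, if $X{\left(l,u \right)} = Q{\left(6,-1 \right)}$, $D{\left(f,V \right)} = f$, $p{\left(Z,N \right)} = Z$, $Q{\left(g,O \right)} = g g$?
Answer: $\left(55 - \sqrt{41}\right)^{2} \approx 2361.7$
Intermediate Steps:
$o{\left(a \right)} = 4$ ($o{\left(a \right)} = 2 - -2 = 2 + 2 = 4$)
$Q{\left(g,O \right)} = g^{2}$
$X{\left(l,u \right)} = 36$ ($X{\left(l,u \right)} = 6^{2} = 36$)
$C{\left(d,r \right)} = -8 + \sqrt{41}$ ($C{\left(d,r \right)} = -8 + \sqrt{5 + 36} = -8 + \sqrt{41}$)
$\left(C{\left(D{\left(2,o{\left(-4 \right)} \right)},p{\left(-1,2 \right)} \right)} - 47\right)^{2} = \left(\left(-8 + \sqrt{41}\right) - 47\right)^{2} = \left(-55 + \sqrt{41}\right)^{2}$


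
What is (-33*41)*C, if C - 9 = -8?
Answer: -1353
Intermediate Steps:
C = 1 (C = 9 - 8 = 1)
(-33*41)*C = -33*41*1 = -1353*1 = -1353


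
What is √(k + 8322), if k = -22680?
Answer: I*√14358 ≈ 119.82*I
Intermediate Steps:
√(k + 8322) = √(-22680 + 8322) = √(-14358) = I*√14358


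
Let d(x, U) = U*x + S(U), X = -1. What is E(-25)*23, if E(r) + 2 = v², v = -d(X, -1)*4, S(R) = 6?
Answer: 17986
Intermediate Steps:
d(x, U) = 6 + U*x (d(x, U) = U*x + 6 = 6 + U*x)
v = -28 (v = -(6 - 1*(-1))*4 = -(6 + 1)*4 = -1*7*4 = -7*4 = -28)
E(r) = 782 (E(r) = -2 + (-28)² = -2 + 784 = 782)
E(-25)*23 = 782*23 = 17986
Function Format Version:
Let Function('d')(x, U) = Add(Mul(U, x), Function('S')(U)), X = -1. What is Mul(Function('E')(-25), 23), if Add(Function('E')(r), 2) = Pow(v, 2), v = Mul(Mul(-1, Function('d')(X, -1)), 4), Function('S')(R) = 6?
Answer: 17986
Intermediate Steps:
Function('d')(x, U) = Add(6, Mul(U, x)) (Function('d')(x, U) = Add(Mul(U, x), 6) = Add(6, Mul(U, x)))
v = -28 (v = Mul(Mul(-1, Add(6, Mul(-1, -1))), 4) = Mul(Mul(-1, Add(6, 1)), 4) = Mul(Mul(-1, 7), 4) = Mul(-7, 4) = -28)
Function('E')(r) = 782 (Function('E')(r) = Add(-2, Pow(-28, 2)) = Add(-2, 784) = 782)
Mul(Function('E')(-25), 23) = Mul(782, 23) = 17986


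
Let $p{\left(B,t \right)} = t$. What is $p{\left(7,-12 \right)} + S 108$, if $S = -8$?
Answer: $-876$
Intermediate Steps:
$p{\left(7,-12 \right)} + S 108 = -12 - 864 = -876$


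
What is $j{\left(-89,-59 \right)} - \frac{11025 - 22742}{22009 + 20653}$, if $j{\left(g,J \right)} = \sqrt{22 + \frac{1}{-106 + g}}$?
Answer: $\frac{11717}{42662} + \frac{\sqrt{836355}}{195} \approx 4.9645$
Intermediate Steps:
$j{\left(-89,-59 \right)} - \frac{11025 - 22742}{22009 + 20653} = \sqrt{\frac{-2331 + 22 \left(-89\right)}{-106 - 89}} - \frac{11025 - 22742}{22009 + 20653} = \sqrt{\frac{-2331 - 1958}{-195}} - - \frac{11717}{42662} = \sqrt{\left(- \frac{1}{195}\right) \left(-4289\right)} - \left(-11717\right) \frac{1}{42662} = \sqrt{\frac{4289}{195}} - - \frac{11717}{42662} = \frac{\sqrt{836355}}{195} + \frac{11717}{42662} = \frac{11717}{42662} + \frac{\sqrt{836355}}{195}$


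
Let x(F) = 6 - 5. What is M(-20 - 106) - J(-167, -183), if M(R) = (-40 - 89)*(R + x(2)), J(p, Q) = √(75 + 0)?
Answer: 16125 - 5*√3 ≈ 16116.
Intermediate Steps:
J(p, Q) = 5*√3 (J(p, Q) = √75 = 5*√3)
x(F) = 1
M(R) = -129 - 129*R (M(R) = (-40 - 89)*(R + 1) = -129*(1 + R) = -129 - 129*R)
M(-20 - 106) - J(-167, -183) = (-129 - 129*(-20 - 106)) - 5*√3 = (-129 - 129*(-126)) - 5*√3 = (-129 + 16254) - 5*√3 = 16125 - 5*√3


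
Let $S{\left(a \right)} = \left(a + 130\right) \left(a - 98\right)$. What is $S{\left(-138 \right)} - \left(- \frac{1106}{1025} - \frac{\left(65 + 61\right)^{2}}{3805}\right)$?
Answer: $\frac{1476783446}{780025} \approx 1893.3$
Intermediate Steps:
$S{\left(a \right)} = \left(-98 + a\right) \left(130 + a\right)$ ($S{\left(a \right)} = \left(130 + a\right) \left(-98 + a\right) = \left(-98 + a\right) \left(130 + a\right)$)
$S{\left(-138 \right)} - \left(- \frac{1106}{1025} - \frac{\left(65 + 61\right)^{2}}{3805}\right) = \left(-12740 + \left(-138\right)^{2} + 32 \left(-138\right)\right) - \left(- \frac{1106}{1025} - \frac{\left(65 + 61\right)^{2}}{3805}\right) = \left(-12740 + 19044 - 4416\right) - \left(- \frac{1106}{1025} - 126^{2} \cdot \frac{1}{3805}\right) = 1888 + \left(\frac{1106}{1025} + 15876 \cdot \frac{1}{3805}\right) = 1888 + \left(\frac{1106}{1025} + \frac{15876}{3805}\right) = 1888 + \frac{4096246}{780025} = \frac{1476783446}{780025}$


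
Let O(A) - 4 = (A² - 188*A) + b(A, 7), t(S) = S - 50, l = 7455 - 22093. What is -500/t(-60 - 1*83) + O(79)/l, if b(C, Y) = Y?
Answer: 4489400/1412567 ≈ 3.1782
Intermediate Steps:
l = -14638
t(S) = -50 + S
O(A) = 11 + A² - 188*A (O(A) = 4 + ((A² - 188*A) + 7) = 4 + (7 + A² - 188*A) = 11 + A² - 188*A)
-500/t(-60 - 1*83) + O(79)/l = -500/(-50 + (-60 - 1*83)) + (11 + 79² - 188*79)/(-14638) = -500/(-50 + (-60 - 83)) + (11 + 6241 - 14852)*(-1/14638) = -500/(-50 - 143) - 8600*(-1/14638) = -500/(-193) + 4300/7319 = -500*(-1/193) + 4300/7319 = 500/193 + 4300/7319 = 4489400/1412567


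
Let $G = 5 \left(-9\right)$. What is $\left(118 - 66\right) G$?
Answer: $-2340$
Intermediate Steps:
$G = -45$
$\left(118 - 66\right) G = \left(118 - 66\right) \left(-45\right) = 52 \left(-45\right) = -2340$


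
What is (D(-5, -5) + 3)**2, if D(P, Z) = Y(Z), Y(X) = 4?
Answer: 49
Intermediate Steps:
D(P, Z) = 4
(D(-5, -5) + 3)**2 = (4 + 3)**2 = 7**2 = 49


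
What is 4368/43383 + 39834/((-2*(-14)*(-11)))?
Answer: -287795513/2226994 ≈ -129.23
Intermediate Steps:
4368/43383 + 39834/((-2*(-14)*(-11))) = 4368*(1/43383) + 39834/((28*(-11))) = 1456/14461 + 39834/(-308) = 1456/14461 + 39834*(-1/308) = 1456/14461 - 19917/154 = -287795513/2226994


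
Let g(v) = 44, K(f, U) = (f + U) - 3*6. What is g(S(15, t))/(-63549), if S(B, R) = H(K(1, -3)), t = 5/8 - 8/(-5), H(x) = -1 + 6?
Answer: -44/63549 ≈ -0.00069238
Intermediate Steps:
K(f, U) = -18 + U + f (K(f, U) = (U + f) - 18 = -18 + U + f)
H(x) = 5
t = 89/40 (t = 5*(1/8) - 8*(-1/5) = 5/8 + 8/5 = 89/40 ≈ 2.2250)
S(B, R) = 5
g(S(15, t))/(-63549) = 44/(-63549) = 44*(-1/63549) = -44/63549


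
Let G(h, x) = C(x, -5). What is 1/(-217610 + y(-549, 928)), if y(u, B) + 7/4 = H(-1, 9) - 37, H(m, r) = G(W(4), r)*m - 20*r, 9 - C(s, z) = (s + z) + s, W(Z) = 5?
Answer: -4/871299 ≈ -4.5908e-6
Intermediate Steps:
C(s, z) = 9 - z - 2*s (C(s, z) = 9 - ((s + z) + s) = 9 - (z + 2*s) = 9 + (-z - 2*s) = 9 - z - 2*s)
G(h, x) = 14 - 2*x (G(h, x) = 9 - 1*(-5) - 2*x = 9 + 5 - 2*x = 14 - 2*x)
H(m, r) = -20*r + m*(14 - 2*r) (H(m, r) = (14 - 2*r)*m - 20*r = m*(14 - 2*r) - 20*r = -20*r + m*(14 - 2*r))
y(u, B) = -859/4 (y(u, B) = -7/4 + ((-20*9 - 2*(-1)*(-7 + 9)) - 37) = -7/4 + ((-180 - 2*(-1)*2) - 37) = -7/4 + ((-180 + 4) - 37) = -7/4 + (-176 - 37) = -7/4 - 213 = -859/4)
1/(-217610 + y(-549, 928)) = 1/(-217610 - 859/4) = 1/(-871299/4) = -4/871299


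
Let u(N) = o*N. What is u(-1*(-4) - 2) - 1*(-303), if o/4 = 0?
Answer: 303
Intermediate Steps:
o = 0 (o = 4*0 = 0)
u(N) = 0 (u(N) = 0*N = 0)
u(-1*(-4) - 2) - 1*(-303) = 0 - 1*(-303) = 0 + 303 = 303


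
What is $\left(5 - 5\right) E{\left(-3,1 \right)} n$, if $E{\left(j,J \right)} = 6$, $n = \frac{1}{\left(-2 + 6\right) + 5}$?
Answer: $0$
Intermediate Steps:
$n = \frac{1}{9}$ ($n = \frac{1}{4 + 5} = \frac{1}{9} \approx 0.11111$)
$\left(5 - 5\right) E{\left(-3,1 \right)} n = \left(5 - 5\right) 6 \cdot \frac{1}{9} = 0 \cdot 6 \cdot \frac{1}{9} = 0 \cdot \frac{1}{9} = 0$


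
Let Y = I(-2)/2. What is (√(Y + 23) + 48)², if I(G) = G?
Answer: (48 + √22)² ≈ 2776.3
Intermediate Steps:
Y = -1 (Y = -2/2 = (½)*(-2) = -1)
(√(Y + 23) + 48)² = (√(-1 + 23) + 48)² = (√22 + 48)² = (48 + √22)²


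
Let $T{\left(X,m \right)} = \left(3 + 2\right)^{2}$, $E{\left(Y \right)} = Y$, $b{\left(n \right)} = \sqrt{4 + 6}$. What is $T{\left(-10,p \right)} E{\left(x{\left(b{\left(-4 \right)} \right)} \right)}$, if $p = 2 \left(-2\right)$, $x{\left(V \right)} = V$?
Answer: $25 \sqrt{10} \approx 79.057$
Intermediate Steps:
$b{\left(n \right)} = \sqrt{10}$
$p = -4$
$T{\left(X,m \right)} = 25$ ($T{\left(X,m \right)} = 5^{2} = 25$)
$T{\left(-10,p \right)} E{\left(x{\left(b{\left(-4 \right)} \right)} \right)} = 25 \sqrt{10}$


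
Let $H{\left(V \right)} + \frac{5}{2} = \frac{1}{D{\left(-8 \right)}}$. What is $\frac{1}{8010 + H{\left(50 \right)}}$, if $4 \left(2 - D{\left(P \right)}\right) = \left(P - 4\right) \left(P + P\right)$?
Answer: $\frac{23}{184172} \approx 0.00012488$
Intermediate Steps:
$D{\left(P \right)} = 2 - \frac{P \left(-4 + P\right)}{2}$ ($D{\left(P \right)} = 2 - \frac{\left(P - 4\right) \left(P + P\right)}{4} = 2 - \frac{\left(-4 + P\right) 2 P}{4} = 2 - \frac{2 P \left(-4 + P\right)}{4} = 2 - \frac{P \left(-4 + P\right)}{2}$)
$H{\left(V \right)} = - \frac{58}{23}$ ($H{\left(V \right)} = - \frac{5}{2} + \frac{1}{2 + 2 \left(-8\right) - \frac{\left(-8\right)^{2}}{2}} = - \frac{5}{2} + \frac{1}{2 - 16 - 32} = - \frac{5}{2} + \frac{1}{-46} = - \frac{5}{2} - \frac{1}{46} = - \frac{58}{23}$)
$\frac{1}{8010 + H{\left(50 \right)}} = \frac{1}{8010 - \frac{58}{23}} = \frac{1}{\frac{184172}{23}} = \frac{23}{184172}$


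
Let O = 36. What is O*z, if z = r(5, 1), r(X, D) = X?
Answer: 180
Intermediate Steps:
z = 5
O*z = 36*5 = 180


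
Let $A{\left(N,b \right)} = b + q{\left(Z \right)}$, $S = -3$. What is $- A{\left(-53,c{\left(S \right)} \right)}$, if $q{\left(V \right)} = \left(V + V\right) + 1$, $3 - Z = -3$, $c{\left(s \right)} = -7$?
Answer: $-6$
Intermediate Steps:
$Z = 6$ ($Z = 3 - -3 = 3 + 3 = 6$)
$q{\left(V \right)} = 1 + 2 V$ ($q{\left(V \right)} = 2 V + 1 = 1 + 2 V$)
$A{\left(N,b \right)} = 13 + b$ ($A{\left(N,b \right)} = b + \left(1 + 2 \cdot 6\right) = b + \left(1 + 12\right) = b + 13 = 13 + b$)
$- A{\left(-53,c{\left(S \right)} \right)} = - (13 - 7) = \left(-1\right) 6 = -6$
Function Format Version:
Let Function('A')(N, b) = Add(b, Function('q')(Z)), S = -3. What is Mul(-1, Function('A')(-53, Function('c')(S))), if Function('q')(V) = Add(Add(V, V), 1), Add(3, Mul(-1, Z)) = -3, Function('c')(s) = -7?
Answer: -6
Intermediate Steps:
Z = 6 (Z = Add(3, Mul(-1, -3)) = Add(3, 3) = 6)
Function('q')(V) = Add(1, Mul(2, V)) (Function('q')(V) = Add(Mul(2, V), 1) = Add(1, Mul(2, V)))
Function('A')(N, b) = Add(13, b) (Function('A')(N, b) = Add(b, Add(1, Mul(2, 6))) = Add(b, Add(1, 12)) = Add(b, 13) = Add(13, b))
Mul(-1, Function('A')(-53, Function('c')(S))) = Mul(-1, Add(13, -7)) = Mul(-1, 6) = -6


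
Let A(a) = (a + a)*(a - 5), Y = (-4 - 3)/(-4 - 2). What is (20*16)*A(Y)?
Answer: -25760/9 ≈ -2862.2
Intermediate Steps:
Y = 7/6 (Y = -7/(-6) = -7*(-1/6) = 7/6 ≈ 1.1667)
A(a) = 2*a*(-5 + a) (A(a) = (2*a)*(-5 + a) = 2*a*(-5 + a))
(20*16)*A(Y) = (20*16)*(2*(7/6)*(-5 + 7/6)) = 320*(2*(7/6)*(-23/6)) = 320*(-161/18) = -25760/9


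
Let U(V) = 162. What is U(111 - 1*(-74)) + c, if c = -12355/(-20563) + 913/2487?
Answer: 8334210226/51140181 ≈ 162.97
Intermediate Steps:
c = 49500904/51140181 (c = -12355*(-1/20563) + 913*(1/2487) = 12355/20563 + 913/2487 = 49500904/51140181 ≈ 0.96795)
U(111 - 1*(-74)) + c = 162 + 49500904/51140181 = 8334210226/51140181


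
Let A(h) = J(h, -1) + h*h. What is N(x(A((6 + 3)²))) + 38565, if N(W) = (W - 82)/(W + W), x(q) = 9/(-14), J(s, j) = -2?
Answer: 695327/18 ≈ 38629.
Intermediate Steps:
A(h) = -2 + h² (A(h) = -2 + h*h = -2 + h²)
x(q) = -9/14 (x(q) = 9*(-1/14) = -9/14)
N(W) = (-82 + W)/(2*W) (N(W) = (-82 + W)/((2*W)) = (-82 + W)*(1/(2*W)) = (-82 + W)/(2*W))
N(x(A((6 + 3)²))) + 38565 = (-82 - 9/14)/(2*(-9/14)) + 38565 = (½)*(-14/9)*(-1157/14) + 38565 = 1157/18 + 38565 = 695327/18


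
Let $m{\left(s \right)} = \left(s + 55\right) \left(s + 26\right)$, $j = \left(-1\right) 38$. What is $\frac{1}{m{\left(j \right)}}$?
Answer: $- \frac{1}{204} \approx -0.004902$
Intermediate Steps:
$j = -38$
$m{\left(s \right)} = \left(26 + s\right) \left(55 + s\right)$ ($m{\left(s \right)} = \left(55 + s\right) \left(26 + s\right) = \left(26 + s\right) \left(55 + s\right)$)
$\frac{1}{m{\left(j \right)}} = \frac{1}{1430 + \left(-38\right)^{2} + 81 \left(-38\right)} = \frac{1}{1430 + 1444 - 3078} = \frac{1}{-204} = - \frac{1}{204}$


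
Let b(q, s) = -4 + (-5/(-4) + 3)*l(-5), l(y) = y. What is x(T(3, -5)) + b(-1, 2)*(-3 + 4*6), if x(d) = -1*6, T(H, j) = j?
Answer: -2145/4 ≈ -536.25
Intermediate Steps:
x(d) = -6
b(q, s) = -101/4 (b(q, s) = -4 + (-5/(-4) + 3)*(-5) = -4 + (-5*(-1/4) + 3)*(-5) = -4 + (5/4 + 3)*(-5) = -4 + (17/4)*(-5) = -4 - 85/4 = -101/4)
x(T(3, -5)) + b(-1, 2)*(-3 + 4*6) = -6 - 101*(-3 + 4*6)/4 = -6 - 101*(-3 + 24)/4 = -6 - 101/4*21 = -6 - 2121/4 = -2145/4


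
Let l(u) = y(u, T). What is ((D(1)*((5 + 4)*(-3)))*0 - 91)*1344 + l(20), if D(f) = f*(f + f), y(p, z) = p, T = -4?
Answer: -122284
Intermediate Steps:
D(f) = 2*f**2 (D(f) = f*(2*f) = 2*f**2)
l(u) = u
((D(1)*((5 + 4)*(-3)))*0 - 91)*1344 + l(20) = (((2*1**2)*((5 + 4)*(-3)))*0 - 91)*1344 + 20 = (((2*1)*(9*(-3)))*0 - 91)*1344 + 20 = ((2*(-27))*0 - 91)*1344 + 20 = (-54*0 - 91)*1344 + 20 = (0 - 91)*1344 + 20 = -91*1344 + 20 = -122304 + 20 = -122284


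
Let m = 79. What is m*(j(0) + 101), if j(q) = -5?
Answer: 7584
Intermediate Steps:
m*(j(0) + 101) = 79*(-5 + 101) = 79*96 = 7584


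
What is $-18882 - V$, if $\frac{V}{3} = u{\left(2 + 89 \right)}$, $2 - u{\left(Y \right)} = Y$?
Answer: $-18615$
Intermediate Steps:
$u{\left(Y \right)} = 2 - Y$
$V = -267$ ($V = 3 \left(2 - \left(2 + 89\right)\right) = 3 \left(2 - 91\right) = 3 \left(-89\right) = -267$)
$-18882 - V = -18882 - -267 = -18882 + 267 = -18615$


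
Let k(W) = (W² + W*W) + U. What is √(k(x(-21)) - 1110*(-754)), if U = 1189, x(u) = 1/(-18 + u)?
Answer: √1274794211/39 ≈ 915.49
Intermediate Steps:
k(W) = 1189 + 2*W² (k(W) = (W² + W*W) + 1189 = (W² + W²) + 1189 = 2*W² + 1189 = 1189 + 2*W²)
√(k(x(-21)) - 1110*(-754)) = √((1189 + 2*(1/(-18 - 21))²) - 1110*(-754)) = √((1189 + 2*(1/(-39))²) + 836940) = √((1189 + 2*(-1/39)²) + 836940) = √((1189 + 2*(1/1521)) + 836940) = √((1189 + 2/1521) + 836940) = √(1808471/1521 + 836940) = √(1274794211/1521) = √1274794211/39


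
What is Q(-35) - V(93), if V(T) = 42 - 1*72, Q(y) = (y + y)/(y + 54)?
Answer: 500/19 ≈ 26.316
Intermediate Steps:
Q(y) = 2*y/(54 + y) (Q(y) = (2*y)/(54 + y) = 2*y/(54 + y))
V(T) = -30 (V(T) = 42 - 72 = -30)
Q(-35) - V(93) = 2*(-35)/(54 - 35) - 1*(-30) = 2*(-35)/19 + 30 = 2*(-35)*(1/19) + 30 = -70/19 + 30 = 500/19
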